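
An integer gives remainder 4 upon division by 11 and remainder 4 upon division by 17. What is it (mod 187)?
M = 11 × 17 = 187. M₁ = 17, y₁ ≡ 2 (mod 11). M₂ = 11, y₂ ≡ 14 (mod 17). z = 4×17×2 + 4×11×14 ≡ 4 (mod 187). The smallest positive such number is 4.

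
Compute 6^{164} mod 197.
178

Using successive squaring:
Binary expansion of 164: 10100100
Powers of 6 mod 197 (each is the square of the previous):
  6^1 ≡ 6 (mod 197)
  6^2 ≡ 6² = 36 ≡ 36 (mod 197)
  6^4 ≡ 36² = 1296 ≡ 114 (mod 197)
  6^8 ≡ 114² = 12996 ≡ 191 (mod 197)
  6^16 ≡ 191² = 36481 ≡ 36 (mod 197)
  6^32 ≡ 36² = 1296 ≡ 114 (mod 197)
  6^64 ≡ 114² = 12996 ≡ 191 (mod 197)
  6^128 ≡ 191² = 36481 ≡ 36 (mod 197)
164 = 128 + 32 + 4, so 6^164 = 6^128 × 6^32 × 6^4 ≡ 36 × 114 × 114 (mod 197)
Multiplying step by step:
  36 × 114 = 4104 ≡ 164 (mod 197)
  164 × 114 = 18696 ≡ 178 (mod 197)
Result: 6^164 ≡ 178 (mod 197)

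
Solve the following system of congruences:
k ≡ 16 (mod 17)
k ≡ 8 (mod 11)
118

Using the Chinese Remainder Theorem:
M = product of moduli = 187
For equation 1: M_1 = 11, 11 ≡ 11 (mod 17), inverse of 11 mod 17 is 14 (check: 11 × 14 = 154 ≡ 1 (mod 17))
For equation 2: M_2 = 17, 17 ≡ 6 (mod 11), inverse of 17 mod 11 is 2 (check: 6 × 2 = 12 ≡ 1 (mod 11))
Combine: k ≡ Σ r_i×M_i×(M_i⁻¹ mod m_i) = 16×11×14 + 8×17×2 = 2464 + 272 = 2736
2736 mod 187 = 118
k ≡ 118 (mod 187)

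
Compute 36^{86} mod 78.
48

Using successive squaring:
Binary expansion of 86: 1010110
Powers of 36 mod 78 (each is the square of the previous):
  36^1 ≡ 36 (mod 78)
  36^2 ≡ 36² = 1296 ≡ 48 (mod 78)
  36^4 ≡ 48² = 2304 ≡ 42 (mod 78)
  36^8 ≡ 42² = 1764 ≡ 48 (mod 78)
  36^16 ≡ 48² = 2304 ≡ 42 (mod 78)
  36^32 ≡ 42² = 1764 ≡ 48 (mod 78)
  36^64 ≡ 48² = 2304 ≡ 42 (mod 78)
86 = 64 + 16 + 4 + 2, so 36^86 = 36^64 × 36^16 × 36^4 × 36^2 ≡ 42 × 42 × 42 × 48 (mod 78)
Multiplying step by step:
  42 × 42 = 1764 ≡ 48 (mod 78)
  48 × 42 = 2016 ≡ 66 (mod 78)
  66 × 48 = 3168 ≡ 48 (mod 78)
Result: 36^86 ≡ 48 (mod 78)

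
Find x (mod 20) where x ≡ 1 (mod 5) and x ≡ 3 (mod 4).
M = 5 × 4 = 20. M₁ = 4, y₁ ≡ 4 (mod 5). M₂ = 5, y₂ ≡ 1 (mod 4). x = 1×4×4 + 3×5×1 ≡ 11 (mod 20)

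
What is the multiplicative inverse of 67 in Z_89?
4

Using Extended Euclidean Algorithm:
gcd(67, 89) = 1
Bezout coefficients: 67 × 4 + 89 × -3 = 1
So 67 × 4 ≡ 1 (mod 89)
The inverse is 4 mod 89 = 4
Verification: 67 × 4 = 268 = 3 × 89 + 1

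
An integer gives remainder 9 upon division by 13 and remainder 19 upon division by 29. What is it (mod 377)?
M = 13 × 29 = 377. M₁ = 29, y₁ ≡ 9 (mod 13). M₂ = 13, y₂ ≡ 9 (mod 29). r = 9×29×9 + 19×13×9 ≡ 48 (mod 377). The smallest positive such number is 48.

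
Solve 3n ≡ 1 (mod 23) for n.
8

Using Extended Euclidean Algorithm:
gcd(3, 23) = 1
Bezout coefficients: 3 × 8 + 23 × -1 = 1
So 3 × 8 ≡ 1 (mod 23)
The inverse is 8 mod 23 = 8
Verification: 3 × 8 = 24 = 1 × 23 + 1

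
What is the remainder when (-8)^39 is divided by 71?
Using repeated squaring. (-8) ≡ 63 (mod 71). 39 = 32 + 4 + 2 + 1 (binary 100111). Repeated squaring mod 71: 63^1 ≡ 63; 63^2 ≡ 63² = 3969 ≡ 64; 63^4 ≡ 64² = 4096 ≡ 49; 63^8 ≡ 49² = 2401 ≡ 58; 63^16 ≡ 58² = 3364 ≡ 27; 63^32 ≡ 27² = 729 ≡ 19. Multiply: (-8)^39 ≡ 63^32 × 63^4 × 63^2 × 63^1 ≡ 19 × 49 × 64 × 63 (mod 71): 19 × 49 = 931 ≡ 8; 8 × 64 = 512 ≡ 15; 15 × 63 = 945 ≡ 22. So (-8)^39 ≡ 22 (mod 71).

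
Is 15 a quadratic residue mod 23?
By Euler's criterion: 15^{11} ≡ 22 (mod 23). Since this equals -1 (≡ 22), 15 is not a QR.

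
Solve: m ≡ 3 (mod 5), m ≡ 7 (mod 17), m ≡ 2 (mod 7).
M = 5 × 17 × 7 = 595. M₁ = 119, y₁ ≡ 4 (mod 5). M₂ = 35, y₂ ≡ 1 (mod 17). M₃ = 85, y₃ ≡ 1 (mod 7). m = 3×119×4 + 7×35×1 + 2×85×1 ≡ 58 (mod 595)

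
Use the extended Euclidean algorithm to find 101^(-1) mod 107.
Extended GCD: 101(-18) + 107(17) = 1. So 101^(-1) ≡ 89 ≡ 89 (mod 107). Verify: 101 × 89 = 8989 ≡ 1 (mod 107)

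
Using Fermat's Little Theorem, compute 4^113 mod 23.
By Fermat: 4^{22} ≡ 1 (mod 23). 113 = 5×22 + 3. So 4^{113} ≡ 4^{3} ≡ 18 (mod 23)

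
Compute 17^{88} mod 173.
57

Using successive squaring:
Binary expansion of 88: 1011000
Powers of 17 mod 173 (each is the square of the previous):
  17^1 ≡ 17 (mod 173)
  17^2 ≡ 17² = 289 ≡ 116 (mod 173)
  17^4 ≡ 116² = 13456 ≡ 135 (mod 173)
  17^8 ≡ 135² = 18225 ≡ 60 (mod 173)
  17^16 ≡ 60² = 3600 ≡ 140 (mod 173)
  17^32 ≡ 140² = 19600 ≡ 51 (mod 173)
  17^64 ≡ 51² = 2601 ≡ 6 (mod 173)
88 = 64 + 16 + 8, so 17^88 = 17^64 × 17^16 × 17^8 ≡ 6 × 140 × 60 (mod 173)
Multiplying step by step:
  6 × 140 = 840 ≡ 148 (mod 173)
  148 × 60 = 8880 ≡ 57 (mod 173)
Result: 17^88 ≡ 57 (mod 173)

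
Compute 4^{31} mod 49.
25

Using successive squaring:
Binary expansion of 31: 11111
Powers of 4 mod 49 (each is the square of the previous):
  4^1 ≡ 4 (mod 49)
  4^2 ≡ 4² = 16 ≡ 16 (mod 49)
  4^4 ≡ 16² = 256 ≡ 11 (mod 49)
  4^8 ≡ 11² = 121 ≡ 23 (mod 49)
  4^16 ≡ 23² = 529 ≡ 39 (mod 49)
31 = 16 + 8 + 4 + 2 + 1, so 4^31 = 4^16 × 4^8 × 4^4 × 4^2 × 4^1 ≡ 39 × 23 × 11 × 16 × 4 (mod 49)
Multiplying step by step:
  39 × 23 = 897 ≡ 15 (mod 49)
  15 × 11 = 165 ≡ 18 (mod 49)
  18 × 16 = 288 ≡ 43 (mod 49)
  43 × 4 = 172 ≡ 25 (mod 49)
Result: 4^31 ≡ 25 (mod 49)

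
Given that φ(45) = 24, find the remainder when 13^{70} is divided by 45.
By Euler: 13^{24} ≡ 1 (mod 45) since gcd(13, 45) = 1. 70 = 2×24 + 22. So 13^{70} ≡ 13^{22} ≡ 4 (mod 45)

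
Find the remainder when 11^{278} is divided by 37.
By Fermat: 11^{36} ≡ 1 (mod 37). 278 = 7×36 + 26. So 11^{278} ≡ 11^{26} ≡ 10 (mod 37)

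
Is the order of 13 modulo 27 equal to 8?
No, the actual order is 9, not 8.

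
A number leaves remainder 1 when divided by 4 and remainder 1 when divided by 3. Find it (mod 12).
M = 4 × 3 = 12. M₁ = 3, y₁ ≡ 3 (mod 4). M₂ = 4, y₂ ≡ 1 (mod 3). x = 1×3×3 + 1×4×1 ≡ 1 (mod 12)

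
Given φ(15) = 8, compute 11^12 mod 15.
By Euler: 11^{8} ≡ 1 (mod 15) since gcd(11, 15) = 1. 12 = 1×8 + 4. So 11^{12} ≡ 11^{4} ≡ 1 (mod 15)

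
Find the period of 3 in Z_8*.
Powers of 3 mod 8: 3^1≡3, 3^2≡1. Order = 2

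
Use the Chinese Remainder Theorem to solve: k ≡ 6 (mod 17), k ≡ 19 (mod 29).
193

Using the Chinese Remainder Theorem:
M = product of moduli = 493
For equation 1: M_1 = 29, 29 ≡ 12 (mod 17), inverse of 29 mod 17 is 10 (check: 12 × 10 = 120 ≡ 1 (mod 17))
For equation 2: M_2 = 17, 17 ≡ 17 (mod 29), inverse of 17 mod 29 is 12 (check: 17 × 12 = 204 ≡ 1 (mod 29))
Combine: k ≡ Σ r_i×M_i×(M_i⁻¹ mod m_i) = 6×29×10 + 19×17×12 = 1740 + 3876 = 5616
5616 mod 493 = 193
k ≡ 193 (mod 493)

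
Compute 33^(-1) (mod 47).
33^(-1) ≡ 10 (mod 47). Verification: 33 × 10 = 330 ≡ 1 (mod 47)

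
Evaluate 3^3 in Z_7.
3 = 2 + 1 (binary 11). Repeated squaring mod 7: 3^1 ≡ 3; 3^2 ≡ 3² = 9 ≡ 2. Multiply: 3^3 = 3^2 × 3^1 ≡ 2 × 3 (mod 7): 2 × 3 = 6 ≡ 6. So 3^3 ≡ 6 (mod 7).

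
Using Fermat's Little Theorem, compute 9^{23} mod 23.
9

By Fermat's Little Theorem, a^(p-1) ≡ 1 (mod p) for prime p and gcd(a, p) = 1
Here p = 23, so 9^22 ≡ 1 (mod 23)
We can reduce the exponent: 23 mod 22 = 1
So 9^23 ≡ 9^1 (mod 23)
Computing: 9^1 mod 23 = 9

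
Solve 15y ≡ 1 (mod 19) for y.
14

Using Extended Euclidean Algorithm:
gcd(15, 19) = 1
Bezout coefficients: 15 × -5 + 19 × 4 = 1
So 15 × -5 ≡ 1 (mod 19)
The inverse is -5 mod 19 = 14
Verification: 15 × 14 = 210 = 11 × 19 + 1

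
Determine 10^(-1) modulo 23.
10^(-1) ≡ 7 (mod 23). Verification: 10 × 7 = 70 ≡ 1 (mod 23)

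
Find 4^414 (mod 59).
Using Fermat: 4^{58} ≡ 1 (mod 59). 414 ≡ 8 (mod 58). So 4^{414} ≡ 4^{8} ≡ 46 (mod 59)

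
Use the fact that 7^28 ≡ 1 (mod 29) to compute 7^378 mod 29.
By Fermat: 7^{28} ≡ 1 (mod 29). 378 ≡ 14 (mod 28). So 7^{378} ≡ 7^{14} ≡ 1 (mod 29)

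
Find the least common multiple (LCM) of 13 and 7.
91

First find GCD(13, 7) using the Euclidean algorithm:
13 = 1 × 7 + 6
7 = 1 × 6 + 1
6 = 6 × 1 + 0
GCD(13, 7) = 1

LCM formula: LCM(a, b) = (a × b) / GCD(a, b)
LCM(13, 7) = (13 × 7) / 1
LCM(13, 7) = 91 / 1
LCM(13, 7) = 91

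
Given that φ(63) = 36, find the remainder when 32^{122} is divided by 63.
By Euler: 32^{36} ≡ 1 (mod 63) since gcd(32, 63) = 1. 122 = 3×36 + 14. So 32^{122} ≡ 32^{14} ≡ 16 (mod 63)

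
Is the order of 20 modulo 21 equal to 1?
No, the actual order is 2, not 1.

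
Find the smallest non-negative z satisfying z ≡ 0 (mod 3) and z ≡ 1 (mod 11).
M = 3 × 11 = 33. M₁ = 11, y₁ ≡ 2 (mod 3). M₂ = 3, y₂ ≡ 4 (mod 11). z = 0×11×2 + 1×3×4 ≡ 12 (mod 33)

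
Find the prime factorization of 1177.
11 × 107

Divide by primes starting from smallest:
1177 ÷ 11 = 107
107 ÷ 107 = 1

1177 = 11 × 107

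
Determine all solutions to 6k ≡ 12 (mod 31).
2

Since gcd(6, 31) = 1 divides 12, a solution exists.
Multiply both sides by the inverse of 6 mod 31:
  6^(-1) mod 31 = 26
  x ≡ 26 × 12 ≡ 312 ≡ 2 (mod 31)
Verification: 6 × 2 = 12 = 0 × 31 + 12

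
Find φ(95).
72

Prime factorization: 95 = 5 × 19
Using the formula φ(n) = n × Π(1 - 1/p) for each prime factor p:
φ(95) = 95 × (1 - 1/5) × (1 - 1/19)
φ(95) = 72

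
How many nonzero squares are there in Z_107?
For prime 107, there are (p-1)/2 = (107-1)/2 = 53 quadratic residues (excluding 0).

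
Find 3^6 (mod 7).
6 = 4 + 2 (binary 110). Repeated squaring mod 7: 3^1 ≡ 3; 3^2 ≡ 3² = 9 ≡ 2; 3^4 ≡ 2² = 4 ≡ 4. Multiply: 3^6 = 3^4 × 3^2 ≡ 4 × 2 (mod 7): 4 × 2 = 8 ≡ 1. So 3^6 ≡ 1 (mod 7).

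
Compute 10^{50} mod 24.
16

Using successive squaring:
Binary expansion of 50: 110010
Powers of 10 mod 24 (each is the square of the previous):
  10^1 ≡ 10 (mod 24)
  10^2 ≡ 10² = 100 ≡ 4 (mod 24)
  10^4 ≡ 4² = 16 ≡ 16 (mod 24)
  10^8 ≡ 16² = 256 ≡ 16 (mod 24)
  10^16 ≡ 16² = 256 ≡ 16 (mod 24)
  10^32 ≡ 16² = 256 ≡ 16 (mod 24)
50 = 32 + 16 + 2, so 10^50 = 10^32 × 10^16 × 10^2 ≡ 16 × 16 × 4 (mod 24)
Multiplying step by step:
  16 × 16 = 256 ≡ 16 (mod 24)
  16 × 4 = 64 ≡ 16 (mod 24)
Result: 10^50 ≡ 16 (mod 24)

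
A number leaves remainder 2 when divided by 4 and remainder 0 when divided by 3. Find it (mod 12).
M = 4 × 3 = 12. M₁ = 3, y₁ ≡ 3 (mod 4). M₂ = 4, y₂ ≡ 1 (mod 3). x = 2×3×3 + 0×4×1 ≡ 6 (mod 12)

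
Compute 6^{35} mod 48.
0

Using successive squaring:
Binary expansion of 35: 100011
Powers of 6 mod 48 (each is the square of the previous):
  6^1 ≡ 6 (mod 48)
  6^2 ≡ 6² = 36 ≡ 36 (mod 48)
  6^4 ≡ 36² = 1296 ≡ 0 (mod 48)
  6^8 ≡ 0² = 0 ≡ 0 (mod 48)
  6^16 ≡ 0² = 0 ≡ 0 (mod 48)
  6^32 ≡ 0² = 0 ≡ 0 (mod 48)
35 = 32 + 2 + 1, so 6^35 = 6^32 × 6^2 × 6^1 ≡ 0 × 36 × 6 (mod 48)
Multiplying step by step:
  0 × 36 = 0 ≡ 0 (mod 48)
  0 × 6 = 0 ≡ 0 (mod 48)
Result: 6^35 ≡ 0 (mod 48)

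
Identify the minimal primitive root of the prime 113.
p - 1 = 112 has prime divisors 2, 7. h is a primitive root mod 113 iff h^(112/q) ≢ 1 (mod 113) for each such q.
h = 2: 2^56 ≡ 1, 2^16 ≡ 109 (mod 113); 2^56 ≡ 1, so not a primitive root.
h = 3: 3^56 ≡ 112, 3^16 ≡ 49 (mod 113); none is 1, so 3 has order 112 and is a primitive root.
The smallest primitive root mod 113 is g = 3.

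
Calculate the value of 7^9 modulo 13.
9 = 8 + 1 (binary 1001). Repeated squaring mod 13: 7^1 ≡ 7; 7^2 ≡ 7² = 49 ≡ 10; 7^4 ≡ 10² = 100 ≡ 9; 7^8 ≡ 9² = 81 ≡ 3. Multiply: 7^9 = 7^8 × 7^1 ≡ 3 × 7 (mod 13): 3 × 7 = 21 ≡ 8. So 7^9 ≡ 8 (mod 13).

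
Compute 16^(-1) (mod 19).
6

Using Extended Euclidean Algorithm:
gcd(16, 19) = 1
Bezout coefficients: 16 × 6 + 19 × -5 = 1
So 16 × 6 ≡ 1 (mod 19)
The inverse is 6 mod 19 = 6
Verification: 16 × 6 = 96 = 5 × 19 + 1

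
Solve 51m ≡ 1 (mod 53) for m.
51^(-1) ≡ 26 (mod 53). Verification: 51 × 26 = 1326 ≡ 1 (mod 53)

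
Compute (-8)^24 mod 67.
Using repeated squaring. (-8) ≡ 59 (mod 67). 24 = 16 + 8 (binary 11000). Repeated squaring mod 67: 59^1 ≡ 59; 59^2 ≡ 59² = 3481 ≡ 64; 59^4 ≡ 64² = 4096 ≡ 9; 59^8 ≡ 9² = 81 ≡ 14; 59^16 ≡ 14² = 196 ≡ 62. Multiply: (-8)^24 ≡ 59^16 × 59^8 ≡ 62 × 14 (mod 67): 62 × 14 = 868 ≡ 64. So (-8)^24 ≡ 64 (mod 67).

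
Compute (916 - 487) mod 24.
21

(916 - 487) = 429
429 mod 24 = 21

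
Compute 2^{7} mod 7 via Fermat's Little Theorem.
2

By Fermat's Little Theorem, a^(p-1) ≡ 1 (mod p) for prime p and gcd(a, p) = 1
Here p = 7, so 2^6 ≡ 1 (mod 7)
We can reduce the exponent: 7 mod 6 = 1
So 2^7 ≡ 2^1 (mod 7)
Computing: 2^1 mod 7 = 2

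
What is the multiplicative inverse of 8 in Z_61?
23

Using Extended Euclidean Algorithm:
gcd(8, 61) = 1
Bezout coefficients: 8 × 23 + 61 × -3 = 1
So 8 × 23 ≡ 1 (mod 61)
The inverse is 23 mod 61 = 23
Verification: 8 × 23 = 184 = 3 × 61 + 1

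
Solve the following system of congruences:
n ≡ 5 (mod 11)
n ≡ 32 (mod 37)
291

Using the Chinese Remainder Theorem:
M = product of moduli = 407
For equation 1: M_1 = 37, 37 ≡ 4 (mod 11), inverse of 37 mod 11 is 3 (check: 4 × 3 = 12 ≡ 1 (mod 11))
For equation 2: M_2 = 11, 11 ≡ 11 (mod 37), inverse of 11 mod 37 is 27 (check: 11 × 27 = 297 ≡ 1 (mod 37))
Combine: n ≡ Σ r_i×M_i×(M_i⁻¹ mod m_i) = 5×37×3 + 32×11×27 = 555 + 9504 = 10059
10059 mod 407 = 291
n ≡ 291 (mod 407)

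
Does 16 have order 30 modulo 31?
p - 1 = 30 has prime divisors 2, 3, 5. Check 16^(30/q) mod 31 for each: 16^(30/2) = 16^15 ≡ 1, 16^(30/3) = 16^10 ≡ 1, 16^(30/5) = 16^6 ≡ 16 (mod 31). Since 16^15 ≡ 1 (mod 31), the order of 16 divides 15 (in fact the order is 5) ≠ 30, so it is not a primitive root.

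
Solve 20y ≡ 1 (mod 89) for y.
49

Using Extended Euclidean Algorithm:
gcd(20, 89) = 1
Bezout coefficients: 20 × -40 + 89 × 9 = 1
So 20 × -40 ≡ 1 (mod 89)
The inverse is -40 mod 89 = 49
Verification: 20 × 49 = 980 = 11 × 89 + 1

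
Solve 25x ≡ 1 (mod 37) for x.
25^(-1) ≡ 3 (mod 37). Verification: 25 × 3 = 75 ≡ 1 (mod 37)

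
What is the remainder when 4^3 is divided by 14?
3 = 2 + 1 (binary 11). Repeated squaring mod 14: 4^1 ≡ 4; 4^2 ≡ 4² = 16 ≡ 2. Multiply: 4^3 = 4^2 × 4^1 ≡ 2 × 4 (mod 14): 2 × 4 = 8 ≡ 8. So 4^3 ≡ 8 (mod 14).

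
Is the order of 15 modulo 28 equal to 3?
No, the actual order is 2, not 3.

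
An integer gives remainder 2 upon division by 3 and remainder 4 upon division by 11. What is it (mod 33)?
M = 3 × 11 = 33. M₁ = 11, y₁ ≡ 2 (mod 3). M₂ = 3, y₂ ≡ 4 (mod 11). x = 2×11×2 + 4×3×4 ≡ 26 (mod 33). The smallest positive such number is 26.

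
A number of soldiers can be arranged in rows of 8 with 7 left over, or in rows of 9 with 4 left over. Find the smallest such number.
M = 8 × 9 = 72. M₁ = 9, y₁ ≡ 1 (mod 8). M₂ = 8, y₂ ≡ 8 (mod 9). z = 7×9×1 + 4×8×8 ≡ 31 (mod 72). The smallest positive such number is 31.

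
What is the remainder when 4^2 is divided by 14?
2 = 2 (binary 10). Repeated squaring mod 14: 4^1 ≡ 4; 4^2 ≡ 4² = 16 ≡ 2. So 4^2 ≡ 2 (mod 14).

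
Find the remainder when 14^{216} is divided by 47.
By Fermat: 14^{46} ≡ 1 (mod 47). 216 = 4×46 + 32. So 14^{216} ≡ 14^{32} ≡ 4 (mod 47)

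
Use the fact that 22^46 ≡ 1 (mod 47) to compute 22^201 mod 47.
By Fermat: 22^{46} ≡ 1 (mod 47). 201 = 4×46 + 17. So 22^{201} ≡ 22^{17} ≡ 13 (mod 47)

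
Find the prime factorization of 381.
3 × 127

Divide by primes starting from smallest:
381 ÷ 3 = 127
127 ÷ 127 = 1

381 = 3 × 127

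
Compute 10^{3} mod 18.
10

Using successive squaring:
Binary expansion of 3: 11
Powers of 10 mod 18 (each is the square of the previous):
  10^1 ≡ 10 (mod 18)
  10^2 ≡ 10² = 100 ≡ 10 (mod 18)
3 = 2 + 1, so 10^3 = 10^2 × 10^1 ≡ 10 × 10 (mod 18)
Multiplying step by step:
  10 × 10 = 100 ≡ 10 (mod 18)
Result: 10^3 ≡ 10 (mod 18)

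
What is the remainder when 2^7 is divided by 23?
7 = 4 + 2 + 1 (binary 111). Repeated squaring mod 23: 2^1 ≡ 2; 2^2 ≡ 2² = 4 ≡ 4; 2^4 ≡ 4² = 16 ≡ 16. Multiply: 2^7 = 2^4 × 2^2 × 2^1 ≡ 16 × 4 × 2 (mod 23): 16 × 4 = 64 ≡ 18; 18 × 2 = 36 ≡ 13. So 2^7 ≡ 13 (mod 23).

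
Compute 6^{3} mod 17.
12

Using successive squaring:
Binary expansion of 3: 11
Powers of 6 mod 17 (each is the square of the previous):
  6^1 ≡ 6 (mod 17)
  6^2 ≡ 6² = 36 ≡ 2 (mod 17)
3 = 2 + 1, so 6^3 = 6^2 × 6^1 ≡ 2 × 6 (mod 17)
Multiplying step by step:
  2 × 6 = 12 ≡ 12 (mod 17)
Result: 6^3 ≡ 12 (mod 17)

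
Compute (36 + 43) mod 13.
1

(36 + 43) = 79
79 mod 13 = 1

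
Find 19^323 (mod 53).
Using Fermat: 19^{52} ≡ 1 (mod 53). 323 ≡ 11 (mod 52). So 19^{323} ≡ 19^{11} ≡ 50 (mod 53)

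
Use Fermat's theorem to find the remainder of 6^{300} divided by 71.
45

By Fermat's Little Theorem, a^(p-1) ≡ 1 (mod p) for prime p and gcd(a, p) = 1
Here p = 71, so 6^70 ≡ 1 (mod 71)
We can reduce the exponent: 300 mod 70 = 20
So 6^300 ≡ 6^20 (mod 71)
Computing: 6^20 mod 71 = 45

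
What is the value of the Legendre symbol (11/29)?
(11/29) = 11^{14} mod 29 = -1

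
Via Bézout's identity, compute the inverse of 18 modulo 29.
Extended GCD: 18(-8) + 29(5) = 1. So 18^(-1) ≡ 21 ≡ 21 (mod 29). Verify: 18 × 21 = 378 ≡ 1 (mod 29)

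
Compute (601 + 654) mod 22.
1

(601 + 654) = 1255
1255 mod 22 = 1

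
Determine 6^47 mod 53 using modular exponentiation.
Using repeated squaring. 47 = 32 + 8 + 4 + 2 + 1 (binary 101111). Repeated squaring mod 53: 6^1 ≡ 6; 6^2 ≡ 6² = 36 ≡ 36; 6^4 ≡ 36² = 1296 ≡ 24; 6^8 ≡ 24² = 576 ≡ 46; 6^16 ≡ 46² = 2116 ≡ 49; 6^32 ≡ 49² = 2401 ≡ 16. Multiply: 6^47 = 6^32 × 6^8 × 6^4 × 6^2 × 6^1 ≡ 16 × 46 × 24 × 36 × 6 (mod 53): 16 × 46 = 736 ≡ 47; 47 × 24 = 1128 ≡ 15; 15 × 36 = 540 ≡ 10; 10 × 6 = 60 ≡ 7. So 6^47 ≡ 7 (mod 53).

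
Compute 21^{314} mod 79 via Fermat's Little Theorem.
46

By Fermat's Little Theorem, a^(p-1) ≡ 1 (mod p) for prime p and gcd(a, p) = 1
Here p = 79, so 21^78 ≡ 1 (mod 79)
We can reduce the exponent: 314 mod 78 = 2
So 21^314 ≡ 21^2 (mod 79)
Computing: 21^2 mod 79 = 46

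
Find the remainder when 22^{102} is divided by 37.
By Fermat: 22^{36} ≡ 1 (mod 37). 102 = 2×36 + 30. So 22^{102} ≡ 22^{30} ≡ 11 (mod 37)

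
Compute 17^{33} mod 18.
17

Using successive squaring:
Binary expansion of 33: 100001
Powers of 17 mod 18 (each is the square of the previous):
  17^1 ≡ 17 (mod 18)
  17^2 ≡ 17² = 289 ≡ 1 (mod 18)
  17^4 ≡ 1² = 1 ≡ 1 (mod 18)
  17^8 ≡ 1² = 1 ≡ 1 (mod 18)
  17^16 ≡ 1² = 1 ≡ 1 (mod 18)
  17^32 ≡ 1² = 1 ≡ 1 (mod 18)
33 = 32 + 1, so 17^33 = 17^32 × 17^1 ≡ 1 × 17 (mod 18)
Multiplying step by step:
  1 × 17 = 17 ≡ 17 (mod 18)
Result: 17^33 ≡ 17 (mod 18)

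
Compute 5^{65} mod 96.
5

Using successive squaring:
Binary expansion of 65: 1000001
Powers of 5 mod 96 (each is the square of the previous):
  5^1 ≡ 5 (mod 96)
  5^2 ≡ 5² = 25 ≡ 25 (mod 96)
  5^4 ≡ 25² = 625 ≡ 49 (mod 96)
  5^8 ≡ 49² = 2401 ≡ 1 (mod 96)
  5^16 ≡ 1² = 1 ≡ 1 (mod 96)
  5^32 ≡ 1² = 1 ≡ 1 (mod 96)
  5^64 ≡ 1² = 1 ≡ 1 (mod 96)
65 = 64 + 1, so 5^65 = 5^64 × 5^1 ≡ 1 × 5 (mod 96)
Multiplying step by step:
  1 × 5 = 5 ≡ 5 (mod 96)
Result: 5^65 ≡ 5 (mod 96)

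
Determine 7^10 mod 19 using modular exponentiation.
10 = 8 + 2 (binary 1010). Repeated squaring mod 19: 7^1 ≡ 7; 7^2 ≡ 7² = 49 ≡ 11; 7^4 ≡ 11² = 121 ≡ 7; 7^8 ≡ 7² = 49 ≡ 11. Multiply: 7^10 = 7^8 × 7^2 ≡ 11 × 11 (mod 19): 11 × 11 = 121 ≡ 7. So 7^10 ≡ 7 (mod 19).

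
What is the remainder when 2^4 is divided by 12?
4 = 4 (binary 100). Repeated squaring mod 12: 2^1 ≡ 2; 2^2 ≡ 2² = 4 ≡ 4; 2^4 ≡ 4² = 16 ≡ 4. So 2^4 ≡ 4 (mod 12).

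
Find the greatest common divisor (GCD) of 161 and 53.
1

Using the Euclidean algorithm:
161 = 3 × 53 + 2
53 = 26 × 2 + 1
2 = 2 × 1 + 0

GCD(161, 53) = 1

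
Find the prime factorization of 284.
2^2 × 71

Divide by primes starting from smallest:
284 ÷ 2 = 142
142 ÷ 2 = 71
71 ÷ 71 = 1

284 = 2^2 × 71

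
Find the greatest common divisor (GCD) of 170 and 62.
2

Using the Euclidean algorithm:
170 = 2 × 62 + 46
62 = 1 × 46 + 16
46 = 2 × 16 + 14
16 = 1 × 14 + 2
14 = 7 × 2 + 0

GCD(170, 62) = 2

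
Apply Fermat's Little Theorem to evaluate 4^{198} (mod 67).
1

By Fermat's Little Theorem, a^(p-1) ≡ 1 (mod p) for prime p and gcd(a, p) = 1
Here p = 67, so 4^66 ≡ 1 (mod 67)
We can reduce the exponent: 198 mod 66 = 0
So 4^198 ≡ 4^0 (mod 67)
Computing: 4^0 mod 67 = 1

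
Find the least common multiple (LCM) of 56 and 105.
840

First find GCD(56, 105) using the Euclidean algorithm:
56 = 0 × 105 + 56
105 = 1 × 56 + 49
56 = 1 × 49 + 7
49 = 7 × 7 + 0
GCD(56, 105) = 7

LCM formula: LCM(a, b) = (a × b) / GCD(a, b)
LCM(56, 105) = (56 × 105) / 7
LCM(56, 105) = 5880 / 7
LCM(56, 105) = 840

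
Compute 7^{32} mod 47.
18

Using successive squaring:
Binary expansion of 32: 100000
Powers of 7 mod 47 (each is the square of the previous):
  7^1 ≡ 7 (mod 47)
  7^2 ≡ 7² = 49 ≡ 2 (mod 47)
  7^4 ≡ 2² = 4 ≡ 4 (mod 47)
  7^8 ≡ 4² = 16 ≡ 16 (mod 47)
  7^16 ≡ 16² = 256 ≡ 21 (mod 47)
  7^32 ≡ 21² = 441 ≡ 18 (mod 47)
32 is a power of 2, so 7^32 is the last square: ≡ 18 (mod 47)
Result: 7^32 ≡ 18 (mod 47)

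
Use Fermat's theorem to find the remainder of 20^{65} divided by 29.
23

By Fermat's Little Theorem, a^(p-1) ≡ 1 (mod p) for prime p and gcd(a, p) = 1
Here p = 29, so 20^28 ≡ 1 (mod 29)
We can reduce the exponent: 65 mod 28 = 9
So 20^65 ≡ 20^9 (mod 29)
Computing: 20^9 mod 29 = 23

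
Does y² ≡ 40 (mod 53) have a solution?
By Euler's criterion: 40^{26} ≡ 1 (mod 53). Since this equals 1, 40 is a QR.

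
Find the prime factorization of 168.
2^3 × 3 × 7

Divide by primes starting from smallest:
168 ÷ 2 = 84
84 ÷ 2 = 42
42 ÷ 2 = 21
21 ÷ 3 = 7
7 ÷ 7 = 1

168 = 2^3 × 3 × 7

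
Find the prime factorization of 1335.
3 × 5 × 89

Divide by primes starting from smallest:
1335 ÷ 3 = 445
445 ÷ 5 = 89
89 ÷ 89 = 1

1335 = 3 × 5 × 89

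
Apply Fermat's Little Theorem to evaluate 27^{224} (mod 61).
9

By Fermat's Little Theorem, a^(p-1) ≡ 1 (mod p) for prime p and gcd(a, p) = 1
Here p = 61, so 27^60 ≡ 1 (mod 61)
We can reduce the exponent: 224 mod 60 = 44
So 27^224 ≡ 27^44 (mod 61)
Computing: 27^44 mod 61 = 9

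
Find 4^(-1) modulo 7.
2

Using Extended Euclidean Algorithm:
gcd(4, 7) = 1
Bezout coefficients: 4 × 2 + 7 × -1 = 1
So 4 × 2 ≡ 1 (mod 7)
The inverse is 2 mod 7 = 2
Verification: 4 × 2 = 8 = 1 × 7 + 1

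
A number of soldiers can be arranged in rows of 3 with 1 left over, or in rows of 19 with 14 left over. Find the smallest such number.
M = 3 × 19 = 57. M₁ = 19, y₁ ≡ 1 (mod 3). M₂ = 3, y₂ ≡ 13 (mod 19). m = 1×19×1 + 14×3×13 ≡ 52 (mod 57). The smallest positive such number is 52.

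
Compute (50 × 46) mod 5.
0

(50 × 46) = 2300
2300 mod 5 = 0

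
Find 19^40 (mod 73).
Using repeated squaring. 40 = 32 + 8 (binary 101000). Repeated squaring mod 73: 19^1 ≡ 19; 19^2 ≡ 19² = 361 ≡ 69; 19^4 ≡ 69² = 4761 ≡ 16; 19^8 ≡ 16² = 256 ≡ 37; 19^16 ≡ 37² = 1369 ≡ 55; 19^32 ≡ 55² = 3025 ≡ 32. Multiply: 19^40 = 19^32 × 19^8 ≡ 32 × 37 (mod 73): 32 × 37 = 1184 ≡ 16. So 19^40 ≡ 16 (mod 73).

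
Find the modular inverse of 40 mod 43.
40^(-1) ≡ 14 (mod 43). Verification: 40 × 14 = 560 ≡ 1 (mod 43)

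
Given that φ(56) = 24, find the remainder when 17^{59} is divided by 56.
By Euler: 17^{24} ≡ 1 (mod 56) since gcd(17, 56) = 1. 59 = 2×24 + 11. So 17^{59} ≡ 17^{11} ≡ 33 (mod 56)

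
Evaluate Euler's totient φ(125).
100

Prime factorization: 125 = 5^3
Using the formula φ(n) = n × Π(1 - 1/p) for each prime factor p:
φ(125) = 125 × (1 - 1/5)
φ(125) = 100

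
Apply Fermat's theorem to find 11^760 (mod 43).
By Fermat: 11^{42} ≡ 1 (mod 43). 760 ≡ 4 (mod 42). So 11^{760} ≡ 11^{4} ≡ 21 (mod 43)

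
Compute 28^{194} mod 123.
103

Using successive squaring:
Binary expansion of 194: 11000010
Powers of 28 mod 123 (each is the square of the previous):
  28^1 ≡ 28 (mod 123)
  28^2 ≡ 28² = 784 ≡ 46 (mod 123)
  28^4 ≡ 46² = 2116 ≡ 25 (mod 123)
  28^8 ≡ 25² = 625 ≡ 10 (mod 123)
  28^16 ≡ 10² = 100 ≡ 100 (mod 123)
  28^32 ≡ 100² = 10000 ≡ 37 (mod 123)
  28^64 ≡ 37² = 1369 ≡ 16 (mod 123)
  28^128 ≡ 16² = 256 ≡ 10 (mod 123)
194 = 128 + 64 + 2, so 28^194 = 28^128 × 28^64 × 28^2 ≡ 10 × 16 × 46 (mod 123)
Multiplying step by step:
  10 × 16 = 160 ≡ 37 (mod 123)
  37 × 46 = 1702 ≡ 103 (mod 123)
Result: 28^194 ≡ 103 (mod 123)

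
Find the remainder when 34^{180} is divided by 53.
By Fermat: 34^{52} ≡ 1 (mod 53). 180 = 3×52 + 24. So 34^{180} ≡ 34^{24} ≡ 16 (mod 53)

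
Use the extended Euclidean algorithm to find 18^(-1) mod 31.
Extended GCD: 18(-12) + 31(7) = 1. So 18^(-1) ≡ 19 ≡ 19 (mod 31). Verify: 18 × 19 = 342 ≡ 1 (mod 31)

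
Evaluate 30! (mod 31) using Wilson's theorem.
By Wilson's theorem, (30)! ≡ -1 ≡ 30 (mod 31)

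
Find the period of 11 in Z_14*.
Powers of 11 mod 14: 11^1≡11, 11^2≡9, 11^3≡1. Order = 3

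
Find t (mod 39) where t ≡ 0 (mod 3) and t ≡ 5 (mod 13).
M = 3 × 13 = 39. M₁ = 13, y₁ ≡ 1 (mod 3). M₂ = 3, y₂ ≡ 9 (mod 13). t = 0×13×1 + 5×3×9 ≡ 18 (mod 39)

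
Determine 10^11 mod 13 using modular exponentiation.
Using repeated squaring. 11 = 8 + 2 + 1 (binary 1011). Repeated squaring mod 13: 10^1 ≡ 10; 10^2 ≡ 10² = 100 ≡ 9; 10^4 ≡ 9² = 81 ≡ 3; 10^8 ≡ 3² = 9 ≡ 9. Multiply: 10^11 = 10^8 × 10^2 × 10^1 ≡ 9 × 9 × 10 (mod 13): 9 × 9 = 81 ≡ 3; 3 × 10 = 30 ≡ 4. So 10^11 ≡ 4 (mod 13).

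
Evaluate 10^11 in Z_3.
Using Fermat: 10^{2} ≡ 1 (mod 3). 11 ≡ 1 (mod 2). So 10^{11} ≡ 10^{1} ≡ 1 (mod 3)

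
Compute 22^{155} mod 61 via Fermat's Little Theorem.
47

By Fermat's Little Theorem, a^(p-1) ≡ 1 (mod p) for prime p and gcd(a, p) = 1
Here p = 61, so 22^60 ≡ 1 (mod 61)
We can reduce the exponent: 155 mod 60 = 35
So 22^155 ≡ 22^35 (mod 61)
Computing: 22^35 mod 61 = 47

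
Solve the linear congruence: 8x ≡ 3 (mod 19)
17

Since gcd(8, 19) = 1 divides 3, a solution exists.
Multiply both sides by the inverse of 8 mod 19:
  8^(-1) mod 19 = 12
  x ≡ 12 × 3 ≡ 36 ≡ 17 (mod 19)
Verification: 8 × 17 = 136 = 7 × 19 + 3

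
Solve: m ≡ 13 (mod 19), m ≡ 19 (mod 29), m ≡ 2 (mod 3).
M = 19 × 29 × 3 = 1653. M₁ = 87, y₁ ≡ 7 (mod 19). M₂ = 57, y₂ ≡ 28 (mod 29). M₃ = 551, y₃ ≡ 2 (mod 3). m = 13×87×7 + 19×57×28 + 2×551×2 ≡ 773 (mod 1653)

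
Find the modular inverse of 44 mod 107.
44^(-1) ≡ 90 (mod 107). Verification: 44 × 90 = 3960 ≡ 1 (mod 107)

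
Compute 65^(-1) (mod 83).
23

Using Extended Euclidean Algorithm:
gcd(65, 83) = 1
Bezout coefficients: 65 × 23 + 83 × -18 = 1
So 65 × 23 ≡ 1 (mod 83)
The inverse is 23 mod 83 = 23
Verification: 65 × 23 = 1495 = 18 × 83 + 1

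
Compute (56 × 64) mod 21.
14

(56 × 64) = 3584
3584 mod 21 = 14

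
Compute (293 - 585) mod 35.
23

(293 - 585) = -292
-292 mod 35 = 23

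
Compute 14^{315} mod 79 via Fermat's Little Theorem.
58

By Fermat's Little Theorem, a^(p-1) ≡ 1 (mod p) for prime p and gcd(a, p) = 1
Here p = 79, so 14^78 ≡ 1 (mod 79)
We can reduce the exponent: 315 mod 78 = 3
So 14^315 ≡ 14^3 (mod 79)
Computing: 14^3 mod 79 = 58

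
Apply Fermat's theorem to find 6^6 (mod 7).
By Fermat's Little Theorem, 6^{6} ≡ 1 (mod 7) since 7 is prime and gcd(6, 7) = 1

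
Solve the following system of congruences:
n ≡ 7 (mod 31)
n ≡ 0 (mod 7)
7

Using the Chinese Remainder Theorem:
M = product of moduli = 217
For equation 1: M_1 = 7, 7 ≡ 7 (mod 31), inverse of 7 mod 31 is 9 (check: 7 × 9 = 63 ≡ 1 (mod 31))
For equation 2: M_2 = 31, 31 ≡ 3 (mod 7), inverse of 31 mod 7 is 5 (check: 3 × 5 = 15 ≡ 1 (mod 7))
Combine: n ≡ Σ r_i×M_i×(M_i⁻¹ mod m_i) = 7×7×9 + 0×31×5 = 441 + 0 = 441
441 mod 217 = 7
n ≡ 7 (mod 217)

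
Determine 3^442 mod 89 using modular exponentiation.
Using Fermat: 3^{88} ≡ 1 (mod 89). 442 ≡ 2 (mod 88). So 3^{442} ≡ 3^{2} ≡ 9 (mod 89)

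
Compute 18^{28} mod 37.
34

Using successive squaring:
Binary expansion of 28: 11100
Powers of 18 mod 37 (each is the square of the previous):
  18^1 ≡ 18 (mod 37)
  18^2 ≡ 18² = 324 ≡ 28 (mod 37)
  18^4 ≡ 28² = 784 ≡ 7 (mod 37)
  18^8 ≡ 7² = 49 ≡ 12 (mod 37)
  18^16 ≡ 12² = 144 ≡ 33 (mod 37)
28 = 16 + 8 + 4, so 18^28 = 18^16 × 18^8 × 18^4 ≡ 33 × 12 × 7 (mod 37)
Multiplying step by step:
  33 × 12 = 396 ≡ 26 (mod 37)
  26 × 7 = 182 ≡ 34 (mod 37)
Result: 18^28 ≡ 34 (mod 37)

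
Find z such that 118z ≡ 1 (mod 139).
118^(-1) ≡ 86 (mod 139). Verification: 118 × 86 = 10148 ≡ 1 (mod 139)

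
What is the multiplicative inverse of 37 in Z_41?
37^(-1) ≡ 10 (mod 41). Verification: 37 × 10 = 370 ≡ 1 (mod 41)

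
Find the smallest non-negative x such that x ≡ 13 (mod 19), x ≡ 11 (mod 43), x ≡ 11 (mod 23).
1989

Using the Chinese Remainder Theorem:
M = product of moduli = 18791
For equation 1: M_1 = 989, 989 ≡ 1 (mod 19), inverse of 989 mod 19 is 1 (check: 1 × 1 = 1 ≡ 1 (mod 19))
For equation 2: M_2 = 437, 437 ≡ 7 (mod 43), inverse of 437 mod 43 is 37 (check: 7 × 37 = 259 ≡ 1 (mod 43))
For equation 3: M_3 = 817, 817 ≡ 12 (mod 23), inverse of 817 mod 23 is 2 (check: 12 × 2 = 24 ≡ 1 (mod 23))
Combine: x ≡ Σ r_i×M_i×(M_i⁻¹ mod m_i) = 13×989×1 + 11×437×37 + 11×817×2 = 12857 + 177859 + 17974 = 208690
208690 mod 18791 = 1989
x ≡ 1989 (mod 18791)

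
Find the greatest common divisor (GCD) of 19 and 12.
1

Using the Euclidean algorithm:
19 = 1 × 12 + 7
12 = 1 × 7 + 5
7 = 1 × 5 + 2
5 = 2 × 2 + 1
2 = 2 × 1 + 0

GCD(19, 12) = 1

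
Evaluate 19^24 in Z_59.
Using repeated squaring. 24 = 16 + 8 (binary 11000). Repeated squaring mod 59: 19^1 ≡ 19; 19^2 ≡ 19² = 361 ≡ 7; 19^4 ≡ 7² = 49 ≡ 49; 19^8 ≡ 49² = 2401 ≡ 41; 19^16 ≡ 41² = 1681 ≡ 29. Multiply: 19^24 = 19^16 × 19^8 ≡ 29 × 41 (mod 59): 29 × 41 = 1189 ≡ 9. So 19^24 ≡ 9 (mod 59).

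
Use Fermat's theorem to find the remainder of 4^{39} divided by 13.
12

By Fermat's Little Theorem, a^(p-1) ≡ 1 (mod p) for prime p and gcd(a, p) = 1
Here p = 13, so 4^12 ≡ 1 (mod 13)
We can reduce the exponent: 39 mod 12 = 3
So 4^39 ≡ 4^3 (mod 13)
Computing: 4^3 mod 13 = 12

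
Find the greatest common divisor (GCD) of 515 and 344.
1

Using the Euclidean algorithm:
515 = 1 × 344 + 171
344 = 2 × 171 + 2
171 = 85 × 2 + 1
2 = 2 × 1 + 0

GCD(515, 344) = 1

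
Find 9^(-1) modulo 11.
5

Using Extended Euclidean Algorithm:
gcd(9, 11) = 1
Bezout coefficients: 9 × 5 + 11 × -4 = 1
So 9 × 5 ≡ 1 (mod 11)
The inverse is 5 mod 11 = 5
Verification: 9 × 5 = 45 = 4 × 11 + 1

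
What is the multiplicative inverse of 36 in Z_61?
39

Using Extended Euclidean Algorithm:
gcd(36, 61) = 1
Bezout coefficients: 36 × -22 + 61 × 13 = 1
So 36 × -22 ≡ 1 (mod 61)
The inverse is -22 mod 61 = 39
Verification: 36 × 39 = 1404 = 23 × 61 + 1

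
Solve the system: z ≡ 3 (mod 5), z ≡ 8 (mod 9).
M = 5 × 9 = 45. M₁ = 9, y₁ ≡ 4 (mod 5). M₂ = 5, y₂ ≡ 2 (mod 9). z = 3×9×4 + 8×5×2 ≡ 8 (mod 45)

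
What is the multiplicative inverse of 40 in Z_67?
40^(-1) ≡ 62 (mod 67). Verification: 40 × 62 = 2480 ≡ 1 (mod 67)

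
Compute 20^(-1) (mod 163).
20^(-1) ≡ 106 (mod 163). Verification: 20 × 106 = 2120 ≡ 1 (mod 163)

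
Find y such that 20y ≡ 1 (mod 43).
20^(-1) ≡ 28 (mod 43). Verification: 20 × 28 = 560 ≡ 1 (mod 43)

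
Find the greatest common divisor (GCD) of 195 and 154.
1

Using the Euclidean algorithm:
195 = 1 × 154 + 41
154 = 3 × 41 + 31
41 = 1 × 31 + 10
31 = 3 × 10 + 1
10 = 10 × 1 + 0

GCD(195, 154) = 1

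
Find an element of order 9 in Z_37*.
7 has order 9 mod 37 since 7^{9} ≡ 1 (mod 37) and no smaller power works.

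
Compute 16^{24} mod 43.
11

Using successive squaring:
Binary expansion of 24: 11000
Powers of 16 mod 43 (each is the square of the previous):
  16^1 ≡ 16 (mod 43)
  16^2 ≡ 16² = 256 ≡ 41 (mod 43)
  16^4 ≡ 41² = 1681 ≡ 4 (mod 43)
  16^8 ≡ 4² = 16 ≡ 16 (mod 43)
  16^16 ≡ 16² = 256 ≡ 41 (mod 43)
24 = 16 + 8, so 16^24 = 16^16 × 16^8 ≡ 41 × 16 (mod 43)
Multiplying step by step:
  41 × 16 = 656 ≡ 11 (mod 43)
Result: 16^24 ≡ 11 (mod 43)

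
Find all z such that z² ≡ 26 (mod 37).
The square roots of 26 mod 37 are 10 and 27. Verify: 10² = 100 ≡ 26 (mod 37)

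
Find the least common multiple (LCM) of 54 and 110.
2970

First find GCD(54, 110) using the Euclidean algorithm:
54 = 0 × 110 + 54
110 = 2 × 54 + 2
54 = 27 × 2 + 0
GCD(54, 110) = 2

LCM formula: LCM(a, b) = (a × b) / GCD(a, b)
LCM(54, 110) = (54 × 110) / 2
LCM(54, 110) = 5940 / 2
LCM(54, 110) = 2970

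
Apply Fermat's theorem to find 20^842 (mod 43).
By Fermat: 20^{42} ≡ 1 (mod 43). 842 ≡ 2 (mod 42). So 20^{842} ≡ 20^{2} ≡ 13 (mod 43)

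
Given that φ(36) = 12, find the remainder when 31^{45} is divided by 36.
By Euler: 31^{12} ≡ 1 (mod 36) since gcd(31, 36) = 1. 45 = 3×12 + 9. So 31^{45} ≡ 31^{9} ≡ 19 (mod 36)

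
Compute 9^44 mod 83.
Using repeated squaring. 44 = 32 + 8 + 4 (binary 101100). Repeated squaring mod 83: 9^1 ≡ 9; 9^2 ≡ 9² = 81 ≡ 81; 9^4 ≡ 81² = 6561 ≡ 4; 9^8 ≡ 4² = 16 ≡ 16; 9^16 ≡ 16² = 256 ≡ 7; 9^32 ≡ 7² = 49 ≡ 49. Multiply: 9^44 = 9^32 × 9^8 × 9^4 ≡ 49 × 16 × 4 (mod 83): 49 × 16 = 784 ≡ 37; 37 × 4 = 148 ≡ 65. So 9^44 ≡ 65 (mod 83).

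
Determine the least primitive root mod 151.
p - 1 = 150 has prime divisors 2, 3, 5. h is a primitive root mod 151 iff h^(150/q) ≢ 1 (mod 151) for each such q.
h = 2: 2^75 ≡ 1, 2^50 ≡ 32, 2^30 ≡ 1 (mod 151); 2^75 ≡ 1, so not a primitive root.
h = 3: 3^75 ≡ 150, 3^50 ≡ 1, 3^30 ≡ 59 (mod 151); 3^50 ≡ 1, so not a primitive root.
h = 4: 4^75 ≡ 1, 4^50 ≡ 118, 4^30 ≡ 1 (mod 151); 4^75 ≡ 1, so not a primitive root.
h = 5: 5^75 ≡ 1, 5^50 ≡ 32, 5^30 ≡ 8 (mod 151); 5^75 ≡ 1, so not a primitive root.
h = 6: 6^75 ≡ 150, 6^50 ≡ 32, 6^30 ≡ 59 (mod 151); none is 1, so 6 has order 150 and is a primitive root.
The smallest primitive root mod 151 is g = 6.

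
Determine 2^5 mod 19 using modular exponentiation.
5 = 4 + 1 (binary 101). Repeated squaring mod 19: 2^1 ≡ 2; 2^2 ≡ 2² = 4 ≡ 4; 2^4 ≡ 4² = 16 ≡ 16. Multiply: 2^5 = 2^4 × 2^1 ≡ 16 × 2 (mod 19): 16 × 2 = 32 ≡ 13. So 2^5 ≡ 13 (mod 19).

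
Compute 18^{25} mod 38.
18

Using successive squaring:
Binary expansion of 25: 11001
Powers of 18 mod 38 (each is the square of the previous):
  18^1 ≡ 18 (mod 38)
  18^2 ≡ 18² = 324 ≡ 20 (mod 38)
  18^4 ≡ 20² = 400 ≡ 20 (mod 38)
  18^8 ≡ 20² = 400 ≡ 20 (mod 38)
  18^16 ≡ 20² = 400 ≡ 20 (mod 38)
25 = 16 + 8 + 1, so 18^25 = 18^16 × 18^8 × 18^1 ≡ 20 × 20 × 18 (mod 38)
Multiplying step by step:
  20 × 20 = 400 ≡ 20 (mod 38)
  20 × 18 = 360 ≡ 18 (mod 38)
Result: 18^25 ≡ 18 (mod 38)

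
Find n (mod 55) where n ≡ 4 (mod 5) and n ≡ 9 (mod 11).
M = 5 × 11 = 55. M₁ = 11, y₁ ≡ 1 (mod 5). M₂ = 5, y₂ ≡ 9 (mod 11). n = 4×11×1 + 9×5×9 ≡ 9 (mod 55)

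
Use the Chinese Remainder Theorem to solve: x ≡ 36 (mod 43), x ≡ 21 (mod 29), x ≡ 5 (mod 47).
36242

Using the Chinese Remainder Theorem:
M = product of moduli = 58609
For equation 1: M_1 = 1363, 1363 ≡ 30 (mod 43), inverse of 1363 mod 43 is 33 (check: 30 × 33 = 990 ≡ 1 (mod 43))
For equation 2: M_2 = 2021, 2021 ≡ 20 (mod 29), inverse of 2021 mod 29 is 16 (check: 20 × 16 = 320 ≡ 1 (mod 29))
For equation 3: M_3 = 1247, 1247 ≡ 25 (mod 47), inverse of 1247 mod 47 is 32 (check: 25 × 32 = 800 ≡ 1 (mod 47))
Combine: x ≡ Σ r_i×M_i×(M_i⁻¹ mod m_i) = 36×1363×33 + 21×2021×16 + 5×1247×32 = 1619244 + 679056 + 199520 = 2497820
2497820 mod 58609 = 36242
x ≡ 36242 (mod 58609)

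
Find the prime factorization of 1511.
1511

Divide by primes starting from smallest:
1511 ÷ 1511 = 1

1511 = 1511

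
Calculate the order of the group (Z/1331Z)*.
1210

Prime factorization: 1331 = 11^3
Using the formula φ(n) = n × Π(1 - 1/p) for each prime factor p:
φ(1331) = 1331 × (1 - 1/11)
φ(1331) = 1210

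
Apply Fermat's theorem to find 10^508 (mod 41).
By Fermat: 10^{40} ≡ 1 (mod 41). 508 ≡ 28 (mod 40). So 10^{508} ≡ 10^{28} ≡ 16 (mod 41)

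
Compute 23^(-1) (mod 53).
23^(-1) ≡ 30 (mod 53). Verification: 23 × 30 = 690 ≡ 1 (mod 53)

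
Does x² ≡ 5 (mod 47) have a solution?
By Euler's criterion: 5^{23} ≡ 46 (mod 47). Since this equals -1 (≡ 46), 5 is not a QR.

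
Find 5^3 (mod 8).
3 = 2 + 1 (binary 11). Repeated squaring mod 8: 5^1 ≡ 5; 5^2 ≡ 5² = 25 ≡ 1. Multiply: 5^3 = 5^2 × 5^1 ≡ 1 × 5 (mod 8): 1 × 5 = 5 ≡ 5. So 5^3 ≡ 5 (mod 8).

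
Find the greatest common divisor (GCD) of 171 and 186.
3

Using the Euclidean algorithm:
171 = 0 × 186 + 171
186 = 1 × 171 + 15
171 = 11 × 15 + 6
15 = 2 × 6 + 3
6 = 2 × 3 + 0

GCD(171, 186) = 3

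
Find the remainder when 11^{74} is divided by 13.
By Fermat: 11^{12} ≡ 1 (mod 13). 74 = 6×12 + 2. So 11^{74} ≡ 11^{2} ≡ 4 (mod 13)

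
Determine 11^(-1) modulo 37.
11^(-1) ≡ 27 (mod 37). Verification: 11 × 27 = 297 ≡ 1 (mod 37)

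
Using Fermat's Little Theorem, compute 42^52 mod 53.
By Fermat's Little Theorem, 42^{52} ≡ 1 (mod 53) since 53 is prime and gcd(42, 53) = 1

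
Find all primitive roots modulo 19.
Primitive roots mod 19: {2, 3, 10, 13, 14, 15}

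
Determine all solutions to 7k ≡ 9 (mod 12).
3

Since gcd(7, 12) = 1 divides 9, a solution exists.
Multiply both sides by the inverse of 7 mod 12:
  7^(-1) mod 12 = 7
  x ≡ 7 × 9 ≡ 63 ≡ 3 (mod 12)
Verification: 7 × 3 = 21 = 1 × 12 + 9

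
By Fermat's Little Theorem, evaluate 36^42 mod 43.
By Fermat's Little Theorem, 36^{42} ≡ 1 (mod 43) since 43 is prime and gcd(36, 43) = 1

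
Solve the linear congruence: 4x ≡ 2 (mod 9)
5

Since gcd(4, 9) = 1 divides 2, a solution exists.
Multiply both sides by the inverse of 4 mod 9:
  4^(-1) mod 9 = 7
  x ≡ 7 × 2 ≡ 14 ≡ 5 (mod 9)
Verification: 4 × 5 = 20 = 2 × 9 + 2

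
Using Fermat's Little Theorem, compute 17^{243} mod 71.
14

By Fermat's Little Theorem, a^(p-1) ≡ 1 (mod p) for prime p and gcd(a, p) = 1
Here p = 71, so 17^70 ≡ 1 (mod 71)
We can reduce the exponent: 243 mod 70 = 33
So 17^243 ≡ 17^33 (mod 71)
Computing: 17^33 mod 71 = 14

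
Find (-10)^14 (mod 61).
Using repeated squaring. (-10) ≡ 51 (mod 61). 14 = 8 + 4 + 2 (binary 1110). Repeated squaring mod 61: 51^1 ≡ 51; 51^2 ≡ 51² = 2601 ≡ 39; 51^4 ≡ 39² = 1521 ≡ 57; 51^8 ≡ 57² = 3249 ≡ 16. Multiply: (-10)^14 ≡ 51^8 × 51^4 × 51^2 ≡ 16 × 57 × 39 (mod 61): 16 × 57 = 912 ≡ 58; 58 × 39 = 2262 ≡ 5. So (-10)^14 ≡ 5 (mod 61).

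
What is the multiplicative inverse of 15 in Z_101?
27

Using Extended Euclidean Algorithm:
gcd(15, 101) = 1
Bezout coefficients: 15 × 27 + 101 × -4 = 1
So 15 × 27 ≡ 1 (mod 101)
The inverse is 27 mod 101 = 27
Verification: 15 × 27 = 405 = 4 × 101 + 1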